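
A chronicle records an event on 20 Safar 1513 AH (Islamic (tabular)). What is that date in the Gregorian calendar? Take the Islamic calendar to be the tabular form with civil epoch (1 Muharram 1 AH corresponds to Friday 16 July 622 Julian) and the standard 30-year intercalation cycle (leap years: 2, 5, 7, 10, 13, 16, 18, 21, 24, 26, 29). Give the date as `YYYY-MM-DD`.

2089-08-27

Both dates share Julian Day Number 2484291; in the Gregorian calendar that is 27 August 2089 CE.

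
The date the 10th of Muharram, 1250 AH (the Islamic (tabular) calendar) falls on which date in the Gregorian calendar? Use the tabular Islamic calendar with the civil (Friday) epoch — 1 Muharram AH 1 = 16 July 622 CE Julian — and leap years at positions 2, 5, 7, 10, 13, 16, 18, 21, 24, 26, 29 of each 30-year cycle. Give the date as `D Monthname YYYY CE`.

Both dates share Julian Day Number 2391053; in the Gregorian calendar that is 19 May 1834 CE.

19 May 1834 CE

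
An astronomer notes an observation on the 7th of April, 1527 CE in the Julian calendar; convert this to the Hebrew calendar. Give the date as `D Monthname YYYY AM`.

6 Iyar 5287 AM

The source date corresponds to 17 April 1527 in the proleptic Gregorian calendar (JDN 2278891).
That day falls on 6 Iyar 5287 AM in the Hebrew calendar.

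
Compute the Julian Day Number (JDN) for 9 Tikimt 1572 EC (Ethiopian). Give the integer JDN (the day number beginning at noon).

In the proleptic Gregorian calendar the same day is 17 October 1579.
JDN 2299161 is 15 October 1582 CE (Gregorian); the target day is −1094 days from there, so JDN = 2298067.

2298067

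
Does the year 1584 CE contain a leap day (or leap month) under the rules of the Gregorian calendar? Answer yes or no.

yes

1584 is divisible by 4 and not by 100, so it is a leap year.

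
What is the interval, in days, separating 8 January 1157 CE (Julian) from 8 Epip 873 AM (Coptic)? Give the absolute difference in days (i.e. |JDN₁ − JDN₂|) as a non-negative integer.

First date → JDN 2143660; second date → JDN 2143835.
The interval is |2143660 − 2143835| = 175 days.

175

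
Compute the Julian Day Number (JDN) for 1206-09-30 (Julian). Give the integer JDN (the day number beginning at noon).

Equivalently 7 October 1206 (proleptic Gregorian).
JDN 2299161 is 15 October 1582 CE (Gregorian); the target day is −137339 days from there, so JDN = 2161822.

2161822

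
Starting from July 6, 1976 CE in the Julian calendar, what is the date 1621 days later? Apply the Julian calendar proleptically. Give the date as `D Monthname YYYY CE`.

13 December 1980 CE

JDN of July 6, 1976 CE = 2442979.
2442979 + 1621 = 2444600.
JDN 2444600 in the Julian calendar is 13 December 1980 CE.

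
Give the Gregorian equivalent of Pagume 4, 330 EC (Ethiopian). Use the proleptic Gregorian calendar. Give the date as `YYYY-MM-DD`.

Both dates share Julian Day Number 1844751; in the Gregorian calendar that is 28 August 338 CE.

0338-08-28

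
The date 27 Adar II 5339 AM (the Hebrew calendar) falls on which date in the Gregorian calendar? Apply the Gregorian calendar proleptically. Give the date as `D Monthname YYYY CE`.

4 April 1579 CE

Both dates share Julian Day Number 2297871; in the Gregorian calendar that is 4 April 1579 CE.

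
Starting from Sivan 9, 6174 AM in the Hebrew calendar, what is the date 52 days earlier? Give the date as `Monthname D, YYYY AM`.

Nisan 16, 6174 AM

The starting date is JDN 2602903; 2602903 − 52 = 2602851.
JDN 2602851 corresponds to Nisan 16, 6174 AM.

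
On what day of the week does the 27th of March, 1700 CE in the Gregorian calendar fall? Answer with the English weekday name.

2342058 ≡ 5 (mod 7); counting from Monday = 0 gives Saturday.

Saturday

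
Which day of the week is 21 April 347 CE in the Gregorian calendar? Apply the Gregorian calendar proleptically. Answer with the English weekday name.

Monday

JDN 1847909 mod 7 = 0, and JDN 0 was a Monday, so this is a Monday.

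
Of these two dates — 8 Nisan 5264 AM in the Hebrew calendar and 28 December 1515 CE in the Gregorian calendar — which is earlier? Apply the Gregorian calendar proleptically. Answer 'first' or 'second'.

Converting both to JDN: 2270476 vs 2274763; the smaller is the first.

first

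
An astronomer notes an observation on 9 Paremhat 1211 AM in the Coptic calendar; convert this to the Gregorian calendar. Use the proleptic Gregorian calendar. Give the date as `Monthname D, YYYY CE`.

March 14, 1495 CE

Julian Day Number of the source date = 2267170.
Converting JDN 2267170 to the Gregorian calendar gives 14 March 1495 CE.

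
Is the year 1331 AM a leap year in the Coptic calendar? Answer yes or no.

1331 mod 4 = 3; in the Coptic calendar a year is leap when year mod 4 = 3, so it is a leap year.

yes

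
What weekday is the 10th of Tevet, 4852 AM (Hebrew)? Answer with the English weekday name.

This is JDN 2119902 (29 December 1091 Gregorian).
JDN 2119902 mod 7 = 1, and JDN 0 was a Monday, so this is a Tuesday.

Tuesday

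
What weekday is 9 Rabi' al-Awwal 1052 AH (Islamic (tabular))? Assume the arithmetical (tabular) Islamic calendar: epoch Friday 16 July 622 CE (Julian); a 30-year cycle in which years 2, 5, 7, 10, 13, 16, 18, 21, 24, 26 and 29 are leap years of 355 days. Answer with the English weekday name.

Saturday

Equivalently 7 June 1642 Gregorian, JDN 2320946.
Since JDN mod 7 = 5 (0 = Monday), the day is Saturday.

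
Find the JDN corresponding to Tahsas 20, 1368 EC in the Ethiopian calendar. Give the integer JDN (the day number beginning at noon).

Equivalently 25 December 1375 (proleptic Gregorian).
JDN 2451545 is 1 January 2000 CE (Gregorian); the target day is −227918 days from there, so JDN = 2223627.

2223627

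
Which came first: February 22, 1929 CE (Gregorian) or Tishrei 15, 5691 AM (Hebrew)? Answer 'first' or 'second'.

first

First date → JDN 2425665; second date → JDN 2426257.
JDN 2425665 < JDN 2426257, so the first date is earlier.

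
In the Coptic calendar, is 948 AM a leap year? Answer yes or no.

948 mod 4 = 0; in the Coptic calendar a year is leap when year mod 4 = 3, so it is a common year.

no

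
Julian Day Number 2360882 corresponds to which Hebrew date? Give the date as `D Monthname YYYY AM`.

21 Tishrei 5512 AM

JDN 2360882 is 10 October 1751 in the Gregorian calendar.
In the Hebrew calendar that day is 21 Tishrei 5512 AM.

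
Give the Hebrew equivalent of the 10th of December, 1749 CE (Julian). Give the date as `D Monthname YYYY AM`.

12 Tevet 5510 AM

Both dates share Julian Day Number 2360224; in the Hebrew calendar that is 12 Tevet 5510 AM.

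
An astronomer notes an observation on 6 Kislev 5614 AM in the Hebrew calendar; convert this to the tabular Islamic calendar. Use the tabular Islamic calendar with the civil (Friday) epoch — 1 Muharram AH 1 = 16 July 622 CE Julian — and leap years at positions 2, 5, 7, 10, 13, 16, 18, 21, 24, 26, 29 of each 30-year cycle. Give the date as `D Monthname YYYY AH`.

6 Rabi' al-Awwal 1270 AH

The source date corresponds to 7 December 1853 in the Gregorian calendar (JDN 2398195).
That day falls on 6 Rabi' al-Awwal 1270 AH in the tabular Islamic calendar.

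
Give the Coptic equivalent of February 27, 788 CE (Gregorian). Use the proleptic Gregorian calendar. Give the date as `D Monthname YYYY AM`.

28 Meshir 504 AM

Julian Day Number of the source date = 2008928.
Converting JDN 2008928 to the Coptic calendar gives 28 Meshir 504 AM.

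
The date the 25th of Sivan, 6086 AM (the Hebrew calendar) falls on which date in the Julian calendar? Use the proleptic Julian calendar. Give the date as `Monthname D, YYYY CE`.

June 10, 2326 CE

Both dates share Julian Day Number 2570790; in the Julian calendar that is 10 June 2326 CE.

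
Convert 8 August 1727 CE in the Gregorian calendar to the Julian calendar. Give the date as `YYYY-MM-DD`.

1727-07-28

At this point the Julian calendar is 11 days behind the Gregorian.
8 August 1727 Gregorian − 11 days → 28 July 1727 Julian.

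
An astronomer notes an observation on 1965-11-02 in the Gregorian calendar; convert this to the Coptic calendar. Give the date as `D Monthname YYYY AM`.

Both dates share Julian Day Number 2439067; in the Coptic calendar that is 23 Paopi 1682 AM.

23 Paopi 1682 AM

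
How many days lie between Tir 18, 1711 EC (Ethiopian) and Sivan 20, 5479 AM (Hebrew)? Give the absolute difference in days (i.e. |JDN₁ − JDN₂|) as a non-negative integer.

JDN of the first date = 2348935.
JDN of the second date = 2349069.
|2349069 − 2348935| = 134.

134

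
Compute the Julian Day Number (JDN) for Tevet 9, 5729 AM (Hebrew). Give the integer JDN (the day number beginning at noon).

2440221

Equivalently 30 December 1968 (Gregorian).
JDN 2400001 is 17 November 1858 CE (Gregorian), MJD 0; the target day is +40220 days from there, so JDN = 2440221.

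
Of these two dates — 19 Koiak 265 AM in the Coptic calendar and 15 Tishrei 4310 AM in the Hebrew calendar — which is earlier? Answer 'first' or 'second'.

first

The two dates have Julian Day Numbers 1921564 and 1921846 respectively.
Since 1921564 < 1921846, the first date comes first.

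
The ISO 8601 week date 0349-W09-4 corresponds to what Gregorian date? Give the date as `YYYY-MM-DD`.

ISO week 1 of 349 is the week containing the first Thursday of 349.
Week 9, day 4 (Thursday) lands on 0349-03-03.

0349-03-03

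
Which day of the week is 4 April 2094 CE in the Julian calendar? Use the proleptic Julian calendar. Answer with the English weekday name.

Saturday

This is JDN 2485985 (17 April 2094 Gregorian).
2485985 ≡ 5 (mod 7); counting from Monday = 0 gives Saturday.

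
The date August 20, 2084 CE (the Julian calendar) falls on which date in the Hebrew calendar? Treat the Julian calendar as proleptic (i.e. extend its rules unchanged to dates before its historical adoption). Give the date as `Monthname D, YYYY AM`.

The source date corresponds to 2 September 2084 in the Gregorian calendar (JDN 2482471).
That day falls on 2 Elul 5844 AM in the Hebrew calendar.

Elul 2, 5844 AM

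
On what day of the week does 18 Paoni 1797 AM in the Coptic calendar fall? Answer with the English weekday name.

In the Gregorian calendar this is 25 June 2081 (JDN 2481306).
Since JDN mod 7 = 2 (0 = Monday), the day is Wednesday.

Wednesday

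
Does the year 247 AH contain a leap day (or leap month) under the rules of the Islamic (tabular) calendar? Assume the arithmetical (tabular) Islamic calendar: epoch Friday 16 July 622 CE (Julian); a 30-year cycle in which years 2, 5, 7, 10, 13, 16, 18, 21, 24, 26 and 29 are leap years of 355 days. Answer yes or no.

yes

Year 247 AH is year 7 of its 30-year cycle; leap positions are 2, 5, 7, 10, 13, 16, 18, 21, 24, 26, 29, so it is a leap year (355 days).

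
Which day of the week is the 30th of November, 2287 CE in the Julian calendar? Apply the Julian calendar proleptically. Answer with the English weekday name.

Thursday

Equivalently 15 December 2287 Gregorian, JDN 2556718.
JDN 2556718 mod 7 = 3, and JDN 0 was a Monday, so this is a Thursday.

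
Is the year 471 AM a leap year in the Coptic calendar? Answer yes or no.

471 mod 4 = 3; in the Coptic calendar a year is leap when year mod 4 = 3, so it is a leap year.

yes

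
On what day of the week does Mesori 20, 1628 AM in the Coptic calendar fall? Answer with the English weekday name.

Monday

In the Gregorian calendar this is 26 August 1912 (JDN 2419641).
2419641 ≡ 0 (mod 7); counting from Monday = 0 gives Monday.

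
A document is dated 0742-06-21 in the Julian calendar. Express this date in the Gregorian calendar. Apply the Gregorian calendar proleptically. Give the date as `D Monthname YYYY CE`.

25 June 742 CE

At this point the Julian calendar is 4 days behind the Gregorian.
21 June 742 Julian + 4 days → 25 June 742 Gregorian.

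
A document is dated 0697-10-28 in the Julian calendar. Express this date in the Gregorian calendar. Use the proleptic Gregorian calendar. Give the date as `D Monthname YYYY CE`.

31 October 697 CE

The Julian–Gregorian offset here is 3 days (Julian trailing).
28 October 697 Julian + 3 days → 31 October 697 Gregorian.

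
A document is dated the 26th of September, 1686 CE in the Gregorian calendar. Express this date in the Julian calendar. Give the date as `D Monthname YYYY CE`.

16 September 1686 CE

The Julian–Gregorian offset here is 10 days (Julian trailing).
26 September 1686 Gregorian − 10 days → 16 September 1686 Julian.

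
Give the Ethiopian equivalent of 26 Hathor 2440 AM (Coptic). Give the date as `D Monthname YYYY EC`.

The source date corresponds to 12 December 2723 in the Gregorian calendar (JDN 2715960).
That day falls on 26 Hidar 2716 EC in the Ethiopian calendar.

26 Hidar 2716 EC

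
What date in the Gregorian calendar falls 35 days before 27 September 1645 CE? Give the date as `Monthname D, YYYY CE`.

August 23, 1645 CE

JDN of 27 September 1645 CE = 2322154.
2322154 − 35 = 2322119.
JDN 2322119 in the Gregorian calendar is August 23, 1645 CE.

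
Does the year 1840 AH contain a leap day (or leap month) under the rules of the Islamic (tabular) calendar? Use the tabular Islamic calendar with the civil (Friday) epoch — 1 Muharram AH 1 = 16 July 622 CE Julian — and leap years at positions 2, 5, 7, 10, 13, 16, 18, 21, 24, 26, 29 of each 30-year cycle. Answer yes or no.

yes

Year 1840 AH is year 10 of its 30-year cycle; leap positions are 2, 5, 7, 10, 13, 16, 18, 21, 24, 26, 29, so it is a leap year (355 days).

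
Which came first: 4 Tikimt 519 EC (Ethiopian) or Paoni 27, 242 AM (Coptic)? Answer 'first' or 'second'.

second

Converting both to JDN: 1913453 vs 1913351; the smaller is the second.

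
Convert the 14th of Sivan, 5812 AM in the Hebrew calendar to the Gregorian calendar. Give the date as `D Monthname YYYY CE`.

Both dates share Julian Day Number 2470700; in the Gregorian calendar that is 11 June 2052 CE.

11 June 2052 CE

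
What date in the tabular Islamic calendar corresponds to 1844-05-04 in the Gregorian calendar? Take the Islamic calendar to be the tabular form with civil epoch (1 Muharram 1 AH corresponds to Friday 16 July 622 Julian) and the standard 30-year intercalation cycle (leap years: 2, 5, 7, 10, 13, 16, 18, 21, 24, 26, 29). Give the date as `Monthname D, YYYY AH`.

Rabi' al-Thani 15, 1260 AH

Julian Day Number of the source date = 2394691.
Converting JDN 2394691 to the tabular Islamic calendar gives 15 Rabi' al-Thani 1260 AH.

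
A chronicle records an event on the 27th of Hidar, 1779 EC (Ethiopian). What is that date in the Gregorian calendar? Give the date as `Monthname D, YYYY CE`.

Julian Day Number of the source date = 2373721.
Converting JDN 2373721 to the Gregorian calendar gives 4 December 1786 CE.

December 4, 1786 CE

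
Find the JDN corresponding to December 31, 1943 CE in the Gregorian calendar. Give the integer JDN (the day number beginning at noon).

2431090

JDN 2451545 is 1 January 2000 CE (Gregorian); the target day is −20455 days from there, so JDN = 2431090.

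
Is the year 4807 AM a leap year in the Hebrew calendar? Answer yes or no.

Hebrew year 4807 is year 19 of its 19-year Metonic cycle; leap years are at positions 3, 6, 8, 11, 14, 17, 19, so it is a leap year (13 months).

yes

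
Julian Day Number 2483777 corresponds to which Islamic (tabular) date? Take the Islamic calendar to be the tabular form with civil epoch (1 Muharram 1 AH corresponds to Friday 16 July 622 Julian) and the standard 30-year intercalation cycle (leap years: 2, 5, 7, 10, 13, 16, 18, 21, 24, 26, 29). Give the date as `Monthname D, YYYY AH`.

Ramadan 8, 1511 AH

JDN 2483777 is 31 March 2088 in the Gregorian calendar.
In the tabular Islamic calendar that day is Ramadan 8, 1511 AH.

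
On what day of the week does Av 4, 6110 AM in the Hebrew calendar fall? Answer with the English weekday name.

This is JDN 2579599 (8 August 2350 Gregorian).
JDN 2579599 mod 7 = 1, and JDN 0 was a Monday, so this is a Tuesday.

Tuesday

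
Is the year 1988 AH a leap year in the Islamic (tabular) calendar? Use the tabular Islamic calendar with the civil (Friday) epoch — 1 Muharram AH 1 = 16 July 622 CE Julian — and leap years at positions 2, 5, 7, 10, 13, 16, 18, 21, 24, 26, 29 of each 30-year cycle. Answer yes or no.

Year 1988 AH is year 8 of its 30-year cycle; leap positions are 2, 5, 7, 10, 13, 16, 18, 21, 24, 26, 29, so it is a common year (354 days).

no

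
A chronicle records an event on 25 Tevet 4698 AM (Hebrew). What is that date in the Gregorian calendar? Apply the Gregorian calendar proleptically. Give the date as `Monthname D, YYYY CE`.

Both dates share Julian Day Number 2063663; in the Gregorian calendar that is 6 January 938 CE.

January 6, 938 CE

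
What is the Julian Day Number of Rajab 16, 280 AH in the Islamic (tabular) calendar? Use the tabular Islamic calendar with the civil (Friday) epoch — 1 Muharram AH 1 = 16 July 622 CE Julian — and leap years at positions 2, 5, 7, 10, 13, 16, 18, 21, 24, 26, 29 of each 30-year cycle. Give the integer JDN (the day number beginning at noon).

2047500

Equivalently 5 October 893 (proleptic Gregorian).
JDN 2451545 is 1 January 2000 CE (Gregorian); the target day is −404045 days from there, so JDN = 2047500.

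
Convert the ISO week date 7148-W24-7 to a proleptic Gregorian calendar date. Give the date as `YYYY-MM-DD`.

ISO week 1 of 7148 is the week containing the first Thursday of 7148.
Week 24, day 7 (Sunday) lands on 7148-06-13.

7148-06-13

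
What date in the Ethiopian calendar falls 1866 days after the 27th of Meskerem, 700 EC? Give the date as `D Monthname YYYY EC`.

7 Hidar 705 EC

Counting 1866 days forward from JDN 1979557 reaches JDN 1981423, which is 7 Hidar 705 EC.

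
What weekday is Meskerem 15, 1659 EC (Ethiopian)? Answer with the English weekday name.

Equivalently 22 September 1666 Gregorian, JDN 2329819.
Since JDN mod 7 = 2 (0 = Monday), the day is Wednesday.

Wednesday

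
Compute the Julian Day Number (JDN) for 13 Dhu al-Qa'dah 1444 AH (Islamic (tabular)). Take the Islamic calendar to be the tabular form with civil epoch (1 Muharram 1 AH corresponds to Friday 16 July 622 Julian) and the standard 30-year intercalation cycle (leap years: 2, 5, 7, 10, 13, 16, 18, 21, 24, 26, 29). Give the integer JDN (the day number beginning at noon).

Equivalently 2 June 2023 (Gregorian).
JDN 2299161 is 15 October 1582 CE (Gregorian); the target day is +160937 days from there, so JDN = 2460098.

2460098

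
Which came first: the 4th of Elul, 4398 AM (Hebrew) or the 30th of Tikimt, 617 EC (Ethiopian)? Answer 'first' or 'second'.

second

The two dates have Julian Day Numbers 1954318 and 1949274 respectively.
Since 1949274 < 1954318, the second date comes first.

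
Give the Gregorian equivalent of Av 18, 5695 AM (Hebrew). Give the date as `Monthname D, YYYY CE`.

August 17, 1935 CE

Both dates share Julian Day Number 2428032; in the Gregorian calendar that is 17 August 1935 CE.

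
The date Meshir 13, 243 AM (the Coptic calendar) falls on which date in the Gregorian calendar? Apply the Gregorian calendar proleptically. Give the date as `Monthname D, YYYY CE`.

Both dates share Julian Day Number 1913582; in the Gregorian calendar that is 9 February 527 CE.

February 9, 527 CE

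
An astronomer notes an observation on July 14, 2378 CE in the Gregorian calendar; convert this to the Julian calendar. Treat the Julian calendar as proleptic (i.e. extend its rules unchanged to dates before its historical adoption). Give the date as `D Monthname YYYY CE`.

At this point the Julian calendar is 16 days behind the Gregorian.
14 July 2378 Gregorian − 16 days → 28 June 2378 Julian.

28 June 2378 CE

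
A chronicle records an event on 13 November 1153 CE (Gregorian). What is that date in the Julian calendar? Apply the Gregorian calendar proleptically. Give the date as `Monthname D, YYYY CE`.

November 6, 1153 CE

The Julian–Gregorian offset here is 7 days (Julian trailing).
13 November 1153 Gregorian − 7 days → 6 November 1153 Julian.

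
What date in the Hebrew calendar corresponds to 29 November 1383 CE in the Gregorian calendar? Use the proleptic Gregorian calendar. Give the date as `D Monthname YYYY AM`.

Both dates share Julian Day Number 2226523; in the Hebrew calendar that is 25 Kislev 5144 AM.

25 Kislev 5144 AM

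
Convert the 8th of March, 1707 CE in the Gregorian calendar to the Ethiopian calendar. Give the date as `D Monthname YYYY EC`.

1 Megabit 1699 EC

Julian Day Number of the source date = 2344595.
Converting JDN 2344595 to the Ethiopian calendar gives 1 Megabit 1699 EC.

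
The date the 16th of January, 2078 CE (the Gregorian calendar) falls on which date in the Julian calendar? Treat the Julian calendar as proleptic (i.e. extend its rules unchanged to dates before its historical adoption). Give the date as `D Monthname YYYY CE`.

3 January 2078 CE

At this point the Julian calendar is 13 days behind the Gregorian.
16 January 2078 Gregorian − 13 days → 3 January 2078 Julian.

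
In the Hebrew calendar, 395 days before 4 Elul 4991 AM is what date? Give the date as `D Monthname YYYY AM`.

JDN of 4 Elul 4991 AM = 2170896.
2170896 − 395 = 2170501.
JDN 2170501 in the Hebrew calendar is 23 Tammuz 4990 AM.

23 Tammuz 4990 AM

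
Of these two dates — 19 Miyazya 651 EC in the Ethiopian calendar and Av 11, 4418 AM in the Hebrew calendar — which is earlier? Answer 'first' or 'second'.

second

Converting both to JDN: 1961861 vs 1961589; the smaller is the second.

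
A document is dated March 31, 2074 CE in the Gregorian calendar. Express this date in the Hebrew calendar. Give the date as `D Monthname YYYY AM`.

Julian Day Number of the source date = 2478663.
Converting JDN 2478663 to the Hebrew calendar gives 3 Nisan 5834 AM.

3 Nisan 5834 AM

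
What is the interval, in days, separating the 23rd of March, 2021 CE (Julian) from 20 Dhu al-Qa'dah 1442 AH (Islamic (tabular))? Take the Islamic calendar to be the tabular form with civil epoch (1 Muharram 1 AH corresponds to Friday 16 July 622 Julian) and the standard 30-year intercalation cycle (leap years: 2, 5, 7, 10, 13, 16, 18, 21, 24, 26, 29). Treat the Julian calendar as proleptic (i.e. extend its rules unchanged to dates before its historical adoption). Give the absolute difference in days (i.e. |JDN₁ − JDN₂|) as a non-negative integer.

JDN of the first date = 2459310.
JDN of the second date = 2459396.
|2459396 − 2459310| = 86.

86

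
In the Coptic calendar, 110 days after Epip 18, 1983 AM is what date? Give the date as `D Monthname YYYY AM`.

2 Hathor 1984 AM

Counting 110 days forward from JDN 2549272 reaches JDN 2549382, which is 2 Hathor 1984 AM.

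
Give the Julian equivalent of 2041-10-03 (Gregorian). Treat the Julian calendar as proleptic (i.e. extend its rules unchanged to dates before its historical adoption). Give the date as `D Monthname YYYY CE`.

20 September 2041 CE

The Julian–Gregorian offset here is 13 days (Julian trailing).
3 October 2041 Gregorian − 13 days → 20 September 2041 Julian.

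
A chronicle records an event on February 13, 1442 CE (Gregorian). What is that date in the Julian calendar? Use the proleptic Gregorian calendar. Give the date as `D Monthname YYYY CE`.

4 February 1442 CE

The Julian–Gregorian offset here is 9 days (Julian trailing).
13 February 1442 Gregorian − 9 days → 4 February 1442 Julian.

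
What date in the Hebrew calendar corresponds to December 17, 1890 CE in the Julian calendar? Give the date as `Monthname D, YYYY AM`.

Tevet 18, 5651 AM

The source date corresponds to 29 December 1890 in the Gregorian calendar (JDN 2411731).
That day falls on 18 Tevet 5651 AM in the Hebrew calendar.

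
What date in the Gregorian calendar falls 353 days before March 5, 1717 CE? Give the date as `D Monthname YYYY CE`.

17 March 1716 CE

JDN of March 5, 1717 CE = 2348245.
2348245 − 353 = 2347892.
JDN 2347892 in the Gregorian calendar is 17 March 1716 CE.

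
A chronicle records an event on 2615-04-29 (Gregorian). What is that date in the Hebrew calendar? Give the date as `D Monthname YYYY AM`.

Both dates share Julian Day Number 2676287; in the Hebrew calendar that is 8 Iyar 6375 AM.

8 Iyar 6375 AM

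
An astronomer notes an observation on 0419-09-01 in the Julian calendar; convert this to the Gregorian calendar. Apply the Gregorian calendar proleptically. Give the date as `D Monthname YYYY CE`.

The Julian–Gregorian offset here is 1 day (Julian trailing).
1 September 419 Julian + 1 day → 2 September 419 Gregorian.

2 September 419 CE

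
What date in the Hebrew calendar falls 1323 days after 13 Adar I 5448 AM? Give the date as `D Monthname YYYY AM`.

6 Tishrei 5452 AM

The starting date is JDN 2337634; 2337634 + 1323 = 2338957.
JDN 2338957 corresponds to 6 Tishrei 5452 AM.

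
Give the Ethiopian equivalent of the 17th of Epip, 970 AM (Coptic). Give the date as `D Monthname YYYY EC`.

17 Hamle 1246 EC

Both dates share Julian Day Number 2179273; in the Ethiopian calendar that is 17 Hamle 1246 EC.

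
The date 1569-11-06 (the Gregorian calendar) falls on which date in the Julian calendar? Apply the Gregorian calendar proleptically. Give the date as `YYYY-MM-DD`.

1569-10-27

At this point the Julian calendar is 10 days behind the Gregorian.
6 November 1569 Gregorian − 10 days → 27 October 1569 Julian.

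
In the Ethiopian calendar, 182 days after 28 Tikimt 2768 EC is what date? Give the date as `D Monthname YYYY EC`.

The starting date is JDN 2734925; 2734925 + 182 = 2735107.
JDN 2735107 corresponds to 30 Miyazya 2768 EC.

30 Miyazya 2768 EC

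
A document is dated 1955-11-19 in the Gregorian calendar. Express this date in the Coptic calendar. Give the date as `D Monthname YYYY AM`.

9 Hathor 1672 AM

Both dates share Julian Day Number 2435431; in the Coptic calendar that is 9 Hathor 1672 AM.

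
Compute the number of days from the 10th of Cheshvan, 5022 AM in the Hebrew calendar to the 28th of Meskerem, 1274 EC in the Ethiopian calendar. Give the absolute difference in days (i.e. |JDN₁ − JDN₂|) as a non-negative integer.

JDN of the first date = 2181916.
JDN of the second date = 2189211.
|2189211 − 2181916| = 7295.

7295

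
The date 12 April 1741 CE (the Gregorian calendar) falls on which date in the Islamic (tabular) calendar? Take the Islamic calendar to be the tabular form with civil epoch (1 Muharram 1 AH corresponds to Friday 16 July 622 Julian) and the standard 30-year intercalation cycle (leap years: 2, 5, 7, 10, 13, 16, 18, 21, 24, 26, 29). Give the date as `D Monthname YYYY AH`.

Both dates share Julian Day Number 2357049; in the tabular Islamic calendar that is 25 Muharram 1154 AH.

25 Muharram 1154 AH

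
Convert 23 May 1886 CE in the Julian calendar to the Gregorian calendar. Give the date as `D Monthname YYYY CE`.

4 June 1886 CE

For dates in this range the Gregorian date is 12 days ahead of the Julian.
23 May 1886 Julian + 12 days → 4 June 1886 Gregorian.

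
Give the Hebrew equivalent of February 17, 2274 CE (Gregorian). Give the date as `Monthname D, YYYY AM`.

Adar I 9, 6034 AM

Both dates share Julian Day Number 2551669; in the Hebrew calendar that is 9 Adar I 6034 AM.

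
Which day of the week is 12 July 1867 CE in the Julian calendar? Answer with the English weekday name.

Wednesday

Equivalently 24 July 1867 Gregorian, JDN 2403172.
Since JDN mod 7 = 2 (0 = Monday), the day is Wednesday.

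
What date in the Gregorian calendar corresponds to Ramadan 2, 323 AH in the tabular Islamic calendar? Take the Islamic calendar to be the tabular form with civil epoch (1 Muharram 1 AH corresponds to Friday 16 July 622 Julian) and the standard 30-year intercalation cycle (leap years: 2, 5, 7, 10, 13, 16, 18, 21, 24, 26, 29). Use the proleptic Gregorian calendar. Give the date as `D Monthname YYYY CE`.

10 August 935 CE

Both dates share Julian Day Number 2062783; in the Gregorian calendar that is 10 August 935 CE.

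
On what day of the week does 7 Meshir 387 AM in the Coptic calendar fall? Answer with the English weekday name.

Saturday

In the proleptic Gregorian calendar this is 4 February 671 (JDN 1966172).
1966172 ≡ 5 (mod 7); counting from Monday = 0 gives Saturday.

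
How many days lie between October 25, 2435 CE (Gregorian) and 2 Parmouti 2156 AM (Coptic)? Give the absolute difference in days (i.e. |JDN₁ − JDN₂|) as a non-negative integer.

1632

JDN of the first date = 2610723.
JDN of the second date = 2612355.
|2612355 − 2610723| = 1632.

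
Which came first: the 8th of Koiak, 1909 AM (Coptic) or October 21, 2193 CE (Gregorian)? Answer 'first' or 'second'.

Converting both to JDN: 2522024 vs 2522331; the smaller is the first.

first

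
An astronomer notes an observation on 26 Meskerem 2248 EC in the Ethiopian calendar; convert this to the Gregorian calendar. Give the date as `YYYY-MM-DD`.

2255-10-09

Both dates share Julian Day Number 2544963; in the Gregorian calendar that is 9 October 2255 CE.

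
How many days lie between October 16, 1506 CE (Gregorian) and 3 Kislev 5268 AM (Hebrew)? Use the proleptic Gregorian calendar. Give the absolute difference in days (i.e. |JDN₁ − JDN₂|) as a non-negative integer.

397

JDN of the first date = 2271403.
JDN of the second date = 2271800.
|2271800 − 2271403| = 397.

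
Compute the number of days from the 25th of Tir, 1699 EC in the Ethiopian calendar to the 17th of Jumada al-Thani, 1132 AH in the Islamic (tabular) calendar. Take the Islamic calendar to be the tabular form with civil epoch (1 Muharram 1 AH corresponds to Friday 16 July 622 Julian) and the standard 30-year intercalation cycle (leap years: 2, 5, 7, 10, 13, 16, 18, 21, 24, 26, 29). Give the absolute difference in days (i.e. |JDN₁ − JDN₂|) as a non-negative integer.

4834

First date → JDN 2344559; second date → JDN 2349393.
The interval is |2344559 − 2349393| = 4834 days.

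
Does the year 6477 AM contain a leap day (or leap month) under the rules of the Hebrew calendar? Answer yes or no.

yes

Hebrew year 6477 is year 17 of its 19-year Metonic cycle; leap years are at positions 3, 6, 8, 11, 14, 17, 19, so it is a leap year (13 months).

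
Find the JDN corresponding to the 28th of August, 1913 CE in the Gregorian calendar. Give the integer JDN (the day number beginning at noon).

JDN 2400001 is 17 November 1858 CE (Gregorian), MJD 0; the target day is +20007 days from there, so JDN = 2420008.

2420008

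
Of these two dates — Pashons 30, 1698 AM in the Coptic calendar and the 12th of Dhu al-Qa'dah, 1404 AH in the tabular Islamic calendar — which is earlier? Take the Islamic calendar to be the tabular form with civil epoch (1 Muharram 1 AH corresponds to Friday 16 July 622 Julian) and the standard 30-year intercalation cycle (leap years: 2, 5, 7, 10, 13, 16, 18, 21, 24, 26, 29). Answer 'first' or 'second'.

Converting both to JDN: 2445128 vs 2445922; the smaller is the first.

first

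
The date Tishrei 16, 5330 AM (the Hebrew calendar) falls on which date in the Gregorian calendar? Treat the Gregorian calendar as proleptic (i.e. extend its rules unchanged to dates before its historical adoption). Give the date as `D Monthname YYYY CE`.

7 October 1569 CE

Both dates share Julian Day Number 2294405; in the Gregorian calendar that is 7 October 1569 CE.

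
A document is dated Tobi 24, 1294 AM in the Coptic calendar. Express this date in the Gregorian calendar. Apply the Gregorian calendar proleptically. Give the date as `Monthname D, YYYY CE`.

Both dates share Julian Day Number 2297441; in the Gregorian calendar that is 29 January 1578 CE.

January 29, 1578 CE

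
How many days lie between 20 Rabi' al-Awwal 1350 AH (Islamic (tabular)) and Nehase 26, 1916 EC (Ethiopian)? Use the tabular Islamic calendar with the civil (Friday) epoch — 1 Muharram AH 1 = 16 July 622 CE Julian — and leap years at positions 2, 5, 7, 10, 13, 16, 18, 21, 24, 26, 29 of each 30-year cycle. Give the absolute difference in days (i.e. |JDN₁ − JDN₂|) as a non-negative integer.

2529

First date → JDN 2426559; second date → JDN 2424030.
The interval is |2426559 − 2424030| = 2529 days.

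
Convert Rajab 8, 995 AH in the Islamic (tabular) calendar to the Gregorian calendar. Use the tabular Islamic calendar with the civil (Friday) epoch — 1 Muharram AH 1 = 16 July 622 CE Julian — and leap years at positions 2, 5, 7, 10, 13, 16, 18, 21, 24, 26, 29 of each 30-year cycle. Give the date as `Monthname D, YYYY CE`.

Julian Day Number of the source date = 2300864.
Converting JDN 2300864 to the Gregorian calendar gives 14 June 1587 CE.

June 14, 1587 CE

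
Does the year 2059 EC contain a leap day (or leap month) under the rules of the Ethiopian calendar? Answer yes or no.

2059 mod 4 = 3; in the Ethiopian calendar a year is leap when year mod 4 = 3, so it is a leap year.

yes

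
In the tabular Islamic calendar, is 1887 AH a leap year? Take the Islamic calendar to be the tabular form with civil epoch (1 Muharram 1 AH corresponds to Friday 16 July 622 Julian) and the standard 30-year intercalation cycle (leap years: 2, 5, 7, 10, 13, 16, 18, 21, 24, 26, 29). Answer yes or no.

no

Year 1887 AH is year 27 of its 30-year cycle; leap positions are 2, 5, 7, 10, 13, 16, 18, 21, 24, 26, 29, so it is a common year (354 days).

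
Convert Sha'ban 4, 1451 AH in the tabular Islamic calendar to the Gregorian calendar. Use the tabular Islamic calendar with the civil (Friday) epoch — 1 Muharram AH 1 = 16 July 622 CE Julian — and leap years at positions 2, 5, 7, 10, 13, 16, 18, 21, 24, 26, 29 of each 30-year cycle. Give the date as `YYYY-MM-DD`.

2029-12-11

Julian Day Number of the source date = 2462482.
Converting JDN 2462482 to the Gregorian calendar gives 11 December 2029 CE.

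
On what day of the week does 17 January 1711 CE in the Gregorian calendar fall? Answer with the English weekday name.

Since JDN mod 7 = 5 (0 = Monday), the day is Saturday.

Saturday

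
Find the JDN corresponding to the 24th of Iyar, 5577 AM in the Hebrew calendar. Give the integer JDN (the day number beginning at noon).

Equivalently 10 May 1817 (Gregorian).
JDN 2400001 is 17 November 1858 CE (Gregorian), MJD 0; the target day is −15166 days from there, so JDN = 2384835.

2384835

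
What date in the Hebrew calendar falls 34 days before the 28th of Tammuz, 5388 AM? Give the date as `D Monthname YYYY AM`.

24 Sivan 5388 AM

JDN of the 28th of Tammuz, 5388 AM = 2315885.
2315885 − 34 = 2315851.
JDN 2315851 in the Hebrew calendar is 24 Sivan 5388 AM.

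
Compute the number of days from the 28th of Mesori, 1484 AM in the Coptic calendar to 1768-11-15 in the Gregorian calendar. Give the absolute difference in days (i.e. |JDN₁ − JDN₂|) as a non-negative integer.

75

First date → JDN 2367053; second date → JDN 2367128.
The interval is |2367053 − 2367128| = 75 days.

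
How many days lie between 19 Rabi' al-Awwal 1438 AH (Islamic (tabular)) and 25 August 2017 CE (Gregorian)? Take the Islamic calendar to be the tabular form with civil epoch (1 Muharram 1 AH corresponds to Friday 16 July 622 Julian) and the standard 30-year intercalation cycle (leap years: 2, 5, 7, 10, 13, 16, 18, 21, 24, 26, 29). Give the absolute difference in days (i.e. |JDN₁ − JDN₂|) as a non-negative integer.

JDN of the first date = 2457742.
JDN of the second date = 2457991.
|2457991 − 2457742| = 249.

249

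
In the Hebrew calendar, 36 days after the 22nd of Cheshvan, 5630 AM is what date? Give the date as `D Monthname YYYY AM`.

Counting 36 days forward from JDN 2403998 reaches JDN 2404034, which is 28 Kislev 5630 AM.

28 Kislev 5630 AM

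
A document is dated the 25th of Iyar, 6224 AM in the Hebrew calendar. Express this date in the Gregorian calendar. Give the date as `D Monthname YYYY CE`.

1 June 2464 CE

Both dates share Julian Day Number 2621170; in the Gregorian calendar that is 1 June 2464 CE.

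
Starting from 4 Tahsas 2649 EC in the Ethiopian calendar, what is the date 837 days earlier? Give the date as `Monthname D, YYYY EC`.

Counting 837 days back from JDN 2691496 reaches JDN 2690659, which is Nehase 23, 2646 EC.

Nehase 23, 2646 EC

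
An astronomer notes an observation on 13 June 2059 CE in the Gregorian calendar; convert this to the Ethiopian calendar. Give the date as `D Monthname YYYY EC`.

6 Sene 2051 EC

Both dates share Julian Day Number 2473258; in the Ethiopian calendar that is 6 Sene 2051 EC.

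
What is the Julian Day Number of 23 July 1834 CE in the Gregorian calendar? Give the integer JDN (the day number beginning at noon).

JDN 2299161 is 15 October 1582 CE (Gregorian); the target day is +91957 days from there, so JDN = 2391118.

2391118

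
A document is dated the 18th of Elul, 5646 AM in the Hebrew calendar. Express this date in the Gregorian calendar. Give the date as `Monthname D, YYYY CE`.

September 18, 1886 CE

Both dates share Julian Day Number 2410168; in the Gregorian calendar that is 18 September 1886 CE.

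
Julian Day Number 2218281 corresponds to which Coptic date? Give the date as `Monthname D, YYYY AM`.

JDN 2218281 is 6 May 1361 in the proleptic Gregorian calendar.
In the Coptic calendar that day is Pashons 3, 1077 AM.

Pashons 3, 1077 AM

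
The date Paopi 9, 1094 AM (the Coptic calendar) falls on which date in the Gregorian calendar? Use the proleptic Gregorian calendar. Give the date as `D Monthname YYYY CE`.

14 October 1377 CE

Julian Day Number of the source date = 2224286.
Converting JDN 2224286 to the Gregorian calendar gives 14 October 1377 CE.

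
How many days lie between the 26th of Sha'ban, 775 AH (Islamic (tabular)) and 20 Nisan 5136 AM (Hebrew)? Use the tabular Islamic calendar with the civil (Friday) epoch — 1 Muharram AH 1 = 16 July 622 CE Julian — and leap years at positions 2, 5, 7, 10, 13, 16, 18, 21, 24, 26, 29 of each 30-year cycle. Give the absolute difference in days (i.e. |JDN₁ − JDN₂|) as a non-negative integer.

790

JDN of the first date = 2222952.
JDN of the second date = 2223742.
|2223742 − 2222952| = 790.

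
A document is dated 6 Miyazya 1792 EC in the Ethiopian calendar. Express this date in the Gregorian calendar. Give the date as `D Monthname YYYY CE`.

Julian Day Number of the source date = 2378599.
Converting JDN 2378599 to the Gregorian calendar gives 13 April 1800 CE.

13 April 1800 CE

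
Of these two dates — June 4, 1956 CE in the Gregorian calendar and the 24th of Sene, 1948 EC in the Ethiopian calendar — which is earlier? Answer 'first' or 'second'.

first

Converting both to JDN: 2435629 vs 2435656; the smaller is the first.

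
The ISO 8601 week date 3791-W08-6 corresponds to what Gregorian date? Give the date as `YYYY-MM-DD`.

ISO week 1 of 3791 is the week containing the first Thursday of 3791.
Week 8, day 6 (Saturday) lands on 3791-02-26.

3791-02-26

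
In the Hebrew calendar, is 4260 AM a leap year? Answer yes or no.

Hebrew year 4260 is year 4 of its 19-year Metonic cycle; leap years are at positions 3, 6, 8, 11, 14, 17, 19, so it is a common year (12 months).

no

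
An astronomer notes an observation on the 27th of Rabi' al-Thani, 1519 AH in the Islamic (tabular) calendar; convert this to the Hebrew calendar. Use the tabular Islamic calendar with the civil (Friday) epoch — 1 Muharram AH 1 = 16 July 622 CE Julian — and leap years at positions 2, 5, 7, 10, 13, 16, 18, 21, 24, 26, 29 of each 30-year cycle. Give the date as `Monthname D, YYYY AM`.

The source date corresponds to 29 August 2095 in the Gregorian calendar (JDN 2486484).
That day falls on 29 Av 5855 AM in the Hebrew calendar.

Av 29, 5855 AM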